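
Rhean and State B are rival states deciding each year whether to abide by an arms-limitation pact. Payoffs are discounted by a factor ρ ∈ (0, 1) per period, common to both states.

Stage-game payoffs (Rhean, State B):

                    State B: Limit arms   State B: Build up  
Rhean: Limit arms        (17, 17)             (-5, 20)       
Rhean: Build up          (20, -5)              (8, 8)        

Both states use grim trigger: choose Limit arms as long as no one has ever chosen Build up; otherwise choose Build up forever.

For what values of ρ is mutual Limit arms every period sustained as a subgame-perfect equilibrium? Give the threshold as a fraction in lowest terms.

One-period gain from deviating is 20 − 17 = 3. The loss is 17 − 8 = 9 in every subsequent period, with present value 9·ρ/(1−ρ).
Deviation is unprofitable when 9·ρ/(1−ρ) ≥ 3, i.e. ρ/(1−ρ) ≥ 1/3.
Equivalently ρ ≥ 3/(3+9) = 1/4.

1/4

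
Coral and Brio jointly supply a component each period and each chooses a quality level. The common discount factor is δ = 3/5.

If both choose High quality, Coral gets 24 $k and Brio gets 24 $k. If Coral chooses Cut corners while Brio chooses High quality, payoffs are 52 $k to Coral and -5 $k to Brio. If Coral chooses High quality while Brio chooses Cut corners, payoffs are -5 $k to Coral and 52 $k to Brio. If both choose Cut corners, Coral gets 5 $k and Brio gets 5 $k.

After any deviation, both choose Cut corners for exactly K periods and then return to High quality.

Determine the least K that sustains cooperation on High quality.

8

Need Σ_{k=1}^{K} δ^k ≥ (52−24)/(24−5) = 1.4737 at δ = 3/5.
At K = 7 the sum is 1.4580 < 1.4737; at K = 8 it is 1.4748 ≥ 1.4737.
So the minimum punishment length is K = 8.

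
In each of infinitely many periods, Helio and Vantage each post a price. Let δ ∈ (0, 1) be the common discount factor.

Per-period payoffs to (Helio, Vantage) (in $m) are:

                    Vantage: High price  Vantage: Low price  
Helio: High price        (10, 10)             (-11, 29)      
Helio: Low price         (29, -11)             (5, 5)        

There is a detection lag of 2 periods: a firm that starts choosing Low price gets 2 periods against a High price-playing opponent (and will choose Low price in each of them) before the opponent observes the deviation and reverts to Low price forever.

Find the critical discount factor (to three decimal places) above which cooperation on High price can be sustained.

A deviator earns 29 for 2 periods, then 5 forever; cooperating earns 10 forever. Multiplying the IC by (1−δ):
10 ≥ 29(1−δ^2) + 5δ^2, so 24·δ^2 ≥ 19 and δ^2 ≥ 19/24.
δ ≥ (19/24)^(1/2) ≈ 0.890.

0.890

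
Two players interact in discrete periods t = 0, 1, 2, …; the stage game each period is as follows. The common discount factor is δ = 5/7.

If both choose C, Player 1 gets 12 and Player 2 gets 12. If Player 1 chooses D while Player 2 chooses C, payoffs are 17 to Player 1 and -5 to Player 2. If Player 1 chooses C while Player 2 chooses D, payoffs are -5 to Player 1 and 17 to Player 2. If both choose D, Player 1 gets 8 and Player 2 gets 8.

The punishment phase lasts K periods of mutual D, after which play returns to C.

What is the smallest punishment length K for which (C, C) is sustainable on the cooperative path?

Need Σ_{k=1}^{K} δ^k ≥ (17−12)/(12−8) = 1.2500 at δ = 5/7.
At K = 2 the sum is 1.2245 < 1.2500; at K = 3 it is 1.5889 ≥ 1.2500.
So the minimum punishment length is K = 3.

3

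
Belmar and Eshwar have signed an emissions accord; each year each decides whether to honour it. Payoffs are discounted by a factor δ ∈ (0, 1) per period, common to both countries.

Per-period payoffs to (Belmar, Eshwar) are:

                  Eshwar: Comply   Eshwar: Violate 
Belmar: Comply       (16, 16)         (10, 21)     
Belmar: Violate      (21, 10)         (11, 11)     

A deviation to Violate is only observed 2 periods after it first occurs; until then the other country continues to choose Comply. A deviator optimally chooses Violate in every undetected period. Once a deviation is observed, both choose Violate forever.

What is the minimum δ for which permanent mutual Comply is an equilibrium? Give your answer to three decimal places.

0.707

Deviating for the 2 undetected periods gains 21−16 = 5 per period over cooperation, then loses 16−11 = 5 per period forever once punishment starts.
Gain: 5(1 + δ + … + δ^1); loss: 5·δ^2/(1−δ).
No profitable deviation ⇔ 5(1−δ^2) ≤ 5·δ^2, i.e. δ^2 ≥ 5/(5+5) = 1/2.
Hence δ ≥ (1/2)^(1/2) ≈ 0.707.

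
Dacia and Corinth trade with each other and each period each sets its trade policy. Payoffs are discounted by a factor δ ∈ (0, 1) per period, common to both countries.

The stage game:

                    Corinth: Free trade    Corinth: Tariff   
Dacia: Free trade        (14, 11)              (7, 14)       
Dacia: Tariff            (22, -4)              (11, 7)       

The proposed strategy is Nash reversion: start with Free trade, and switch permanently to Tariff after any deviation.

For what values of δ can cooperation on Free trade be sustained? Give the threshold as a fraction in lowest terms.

8/11

Dacia's threshold: (22−14)/(22−11) = 8/11.
Corinth's threshold: (14−11)/(14−7) = 3/7.
8/11 > 3/7, so Dacia binds and δ* = 8/11.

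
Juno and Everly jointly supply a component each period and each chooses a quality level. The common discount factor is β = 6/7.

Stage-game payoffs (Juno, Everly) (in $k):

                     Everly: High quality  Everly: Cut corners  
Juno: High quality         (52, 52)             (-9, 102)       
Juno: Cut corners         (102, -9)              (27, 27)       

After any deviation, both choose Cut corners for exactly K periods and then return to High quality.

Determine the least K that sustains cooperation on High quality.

3

Need Σ_{k=1}^{K} β^k ≥ (102−52)/(52−27) = 2.0000 at β = 6/7.
At K = 2 the sum is 1.5918 < 2.0000; at K = 3 it is 2.2216 ≥ 2.0000.
So the minimum punishment length is K = 3.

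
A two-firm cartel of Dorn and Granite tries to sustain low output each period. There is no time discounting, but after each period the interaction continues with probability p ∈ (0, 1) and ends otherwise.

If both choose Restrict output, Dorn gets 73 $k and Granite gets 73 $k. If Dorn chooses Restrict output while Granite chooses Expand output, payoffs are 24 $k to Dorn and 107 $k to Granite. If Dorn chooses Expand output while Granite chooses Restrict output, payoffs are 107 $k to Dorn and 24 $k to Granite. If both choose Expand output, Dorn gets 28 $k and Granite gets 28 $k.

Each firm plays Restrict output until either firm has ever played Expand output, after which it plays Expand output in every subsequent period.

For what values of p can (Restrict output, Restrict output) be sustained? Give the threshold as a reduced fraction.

34/79

Expected cooperation value is 73 + p·73 + p²·73 + … = 73/(1−p); deviation gives 107 + p·28/(1−p).
73 ≥ 107(1−p) + 28p ⇒ 79p ≥ 34 ⇒ p ≥ 34/79.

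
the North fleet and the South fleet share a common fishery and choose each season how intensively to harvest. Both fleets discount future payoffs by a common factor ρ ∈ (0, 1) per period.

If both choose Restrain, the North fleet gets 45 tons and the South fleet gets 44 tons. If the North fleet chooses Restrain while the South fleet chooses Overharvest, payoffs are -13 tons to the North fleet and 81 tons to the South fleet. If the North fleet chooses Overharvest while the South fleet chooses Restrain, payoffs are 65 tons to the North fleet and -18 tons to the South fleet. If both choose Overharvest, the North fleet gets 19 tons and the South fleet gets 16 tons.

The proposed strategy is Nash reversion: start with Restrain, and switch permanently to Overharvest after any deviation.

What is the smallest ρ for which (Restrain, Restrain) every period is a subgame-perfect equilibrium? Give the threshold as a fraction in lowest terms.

the North fleet: cooperation gives 45 each period; deviation gives 65 once then 19 forever.
  45/(1−ρ) ≥ 65 + 19ρ/(1−ρ) ⇒ ρ ≥ 20/46 = 10/23.
the South fleet: cooperation gives 44 each period; deviation gives 81 once then 16 forever.
  ρ ≥ 37/65.
Both must hold, so the binding constraint is the South fleet's: ρ ≥ 37/65.

37/65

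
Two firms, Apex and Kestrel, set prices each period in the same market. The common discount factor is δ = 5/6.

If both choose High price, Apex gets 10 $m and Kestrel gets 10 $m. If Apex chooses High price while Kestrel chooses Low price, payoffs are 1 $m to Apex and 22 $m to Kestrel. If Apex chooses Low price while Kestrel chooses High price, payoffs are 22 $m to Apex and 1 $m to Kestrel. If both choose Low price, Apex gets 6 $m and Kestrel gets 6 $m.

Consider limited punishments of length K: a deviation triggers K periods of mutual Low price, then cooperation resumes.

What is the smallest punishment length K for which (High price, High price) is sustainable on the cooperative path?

6

IC: δ(1−δ^K)/(1−δ) ≥ (22−10)/(10−6) = 3.
With δ = 5/6: need 1 − δ^K ≥ 3·(1−5/6)/(5/6), i.e. δ^K ≤ 0.4000.
Since (5/6)^5 = 0.4019 and (5/6)^6 = 0.3349, the smallest such K is 6.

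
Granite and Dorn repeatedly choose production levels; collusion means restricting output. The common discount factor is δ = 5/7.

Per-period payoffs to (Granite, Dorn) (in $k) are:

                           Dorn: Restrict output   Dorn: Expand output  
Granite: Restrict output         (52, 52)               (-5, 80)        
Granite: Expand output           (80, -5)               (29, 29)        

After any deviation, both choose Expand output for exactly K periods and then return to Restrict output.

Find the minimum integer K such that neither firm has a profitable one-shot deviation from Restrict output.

IC: δ(1−δ^K)/(1−δ) ≥ (80−52)/(52−29) = 28/23.
With δ = 5/7: need 1 − δ^K ≥ 28/23·(1−5/7)/(5/7), i.e. δ^K ≤ 0.5130.
Since (5/7)^1 = 0.7143 and (5/7)^2 = 0.5102, the smallest such K is 2.

2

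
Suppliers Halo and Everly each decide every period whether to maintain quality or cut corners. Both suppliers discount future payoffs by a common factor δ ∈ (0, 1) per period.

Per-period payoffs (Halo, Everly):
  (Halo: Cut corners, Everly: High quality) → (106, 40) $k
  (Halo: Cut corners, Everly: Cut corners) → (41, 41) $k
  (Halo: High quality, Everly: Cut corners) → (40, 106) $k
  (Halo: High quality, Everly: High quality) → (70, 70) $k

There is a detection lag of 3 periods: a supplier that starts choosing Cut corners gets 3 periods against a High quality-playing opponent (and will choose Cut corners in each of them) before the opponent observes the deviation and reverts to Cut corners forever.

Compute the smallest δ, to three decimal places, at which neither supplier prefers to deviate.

0.821

Deviating for the 3 undetected periods gains 106−70 = 36 per period over cooperation, then loses 70−41 = 29 per period forever once punishment starts.
Gain: 36(1 + δ + … + δ^2); loss: 29·δ^3/(1−δ).
No profitable deviation ⇔ 36(1−δ^3) ≤ 29·δ^3, i.e. δ^3 ≥ 36/(36+29) = 36/65.
Hence δ ≥ (36/65)^(1/3) ≈ 0.821.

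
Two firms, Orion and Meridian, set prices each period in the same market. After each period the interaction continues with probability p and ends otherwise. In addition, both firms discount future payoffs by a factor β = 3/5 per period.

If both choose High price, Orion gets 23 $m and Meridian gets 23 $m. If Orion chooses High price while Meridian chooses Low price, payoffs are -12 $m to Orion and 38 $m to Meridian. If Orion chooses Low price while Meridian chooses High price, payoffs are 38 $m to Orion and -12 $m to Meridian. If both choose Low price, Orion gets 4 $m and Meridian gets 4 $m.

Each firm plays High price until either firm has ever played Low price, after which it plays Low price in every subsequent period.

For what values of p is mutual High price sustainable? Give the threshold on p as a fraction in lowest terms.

25/34

With continuation probability p and discount β, the effective per-period discount factor is βp.
Grim-trigger IC: βp ≥ (38−23)/(38−4) = 15/34.
So p ≥ (15/34)/(3/5) = 25/34.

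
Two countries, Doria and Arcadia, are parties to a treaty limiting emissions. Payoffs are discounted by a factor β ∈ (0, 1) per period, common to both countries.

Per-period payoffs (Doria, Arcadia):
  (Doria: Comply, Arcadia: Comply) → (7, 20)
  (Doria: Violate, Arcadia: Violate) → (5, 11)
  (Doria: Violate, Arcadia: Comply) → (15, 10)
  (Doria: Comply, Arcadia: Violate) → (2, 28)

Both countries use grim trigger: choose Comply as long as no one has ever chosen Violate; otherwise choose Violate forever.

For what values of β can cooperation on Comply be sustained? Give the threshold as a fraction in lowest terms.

For Doria: deviation gain 15−7 = 8, per-period punishment loss 7−5 = 2. IC gives β ≥ 8/10 = 4/5.
For Arcadia: gain 8, loss 9 per period, so β ≥ 8/17.
The tighter constraint is Doria's, so cooperation needs β ≥ 4/5.

4/5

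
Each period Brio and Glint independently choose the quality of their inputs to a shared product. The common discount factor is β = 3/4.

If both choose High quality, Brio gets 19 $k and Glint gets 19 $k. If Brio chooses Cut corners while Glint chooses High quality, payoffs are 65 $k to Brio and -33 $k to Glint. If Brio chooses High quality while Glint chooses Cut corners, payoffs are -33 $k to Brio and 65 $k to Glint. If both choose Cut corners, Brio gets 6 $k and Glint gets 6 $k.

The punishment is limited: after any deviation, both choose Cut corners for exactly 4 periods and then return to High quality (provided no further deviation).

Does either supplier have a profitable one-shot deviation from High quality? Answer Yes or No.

Yes

Comparing payoff streams over the 5 periods until play realigns: cooperate → 19(1+β+…+β^4); deviate → 65 + 6(β+…+β^4).
Cooperation is sustained iff (19−6)(β+…+β^4) ≥ 65−19.
β+…+β^4 = 3/4·(1−(3/4)^4)/(1−3/4) = 2.0508, and (65−19)/(19−6) = 3.5385.
2.0508 < 3.5385, so cooperation is not sustainable.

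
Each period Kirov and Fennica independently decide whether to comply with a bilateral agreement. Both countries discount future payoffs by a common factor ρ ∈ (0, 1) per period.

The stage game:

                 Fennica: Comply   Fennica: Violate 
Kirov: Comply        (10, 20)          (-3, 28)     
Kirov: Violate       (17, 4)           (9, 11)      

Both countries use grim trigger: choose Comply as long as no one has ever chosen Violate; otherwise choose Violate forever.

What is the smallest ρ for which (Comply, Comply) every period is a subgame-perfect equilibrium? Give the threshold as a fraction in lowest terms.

For Kirov: deviation gain 17−10 = 7, per-period punishment loss 10−9 = 1. IC gives ρ ≥ 7/8.
For Fennica: gain 8, loss 9 per period, so ρ ≥ 8/17.
The tighter constraint is Kirov's, so cooperation needs ρ ≥ 7/8.

7/8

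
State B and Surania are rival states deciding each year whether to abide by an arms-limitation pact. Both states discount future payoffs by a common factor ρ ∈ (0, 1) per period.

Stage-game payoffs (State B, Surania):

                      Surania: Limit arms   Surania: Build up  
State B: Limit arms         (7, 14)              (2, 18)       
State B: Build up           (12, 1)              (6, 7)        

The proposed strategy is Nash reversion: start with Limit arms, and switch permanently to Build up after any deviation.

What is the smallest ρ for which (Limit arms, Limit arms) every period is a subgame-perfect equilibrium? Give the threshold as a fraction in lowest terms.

5/6

State B: cooperation gives 7 each period; deviation gives 12 once then 6 forever.
  7/(1−ρ) ≥ 12 + 6ρ/(1−ρ) ⇒ ρ ≥ 5/6.
Surania: cooperation gives 14 each period; deviation gives 18 once then 7 forever.
  ρ ≥ 4/11.
Both must hold, so the binding constraint is State B's: ρ ≥ 5/6.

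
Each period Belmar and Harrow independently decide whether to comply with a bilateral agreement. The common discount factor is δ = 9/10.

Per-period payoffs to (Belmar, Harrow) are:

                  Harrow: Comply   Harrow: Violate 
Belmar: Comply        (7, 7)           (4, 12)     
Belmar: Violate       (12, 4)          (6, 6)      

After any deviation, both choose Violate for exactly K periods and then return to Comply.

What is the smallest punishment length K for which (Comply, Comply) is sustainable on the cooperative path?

8

Need Σ_{k=1}^{K} δ^k ≥ (12−7)/(7−6) = 5.0000 at δ = 9/10.
At K = 7 the sum is 4.6953 < 5.0000; at K = 8 it is 5.1258 ≥ 5.0000.
So the minimum punishment length is K = 8.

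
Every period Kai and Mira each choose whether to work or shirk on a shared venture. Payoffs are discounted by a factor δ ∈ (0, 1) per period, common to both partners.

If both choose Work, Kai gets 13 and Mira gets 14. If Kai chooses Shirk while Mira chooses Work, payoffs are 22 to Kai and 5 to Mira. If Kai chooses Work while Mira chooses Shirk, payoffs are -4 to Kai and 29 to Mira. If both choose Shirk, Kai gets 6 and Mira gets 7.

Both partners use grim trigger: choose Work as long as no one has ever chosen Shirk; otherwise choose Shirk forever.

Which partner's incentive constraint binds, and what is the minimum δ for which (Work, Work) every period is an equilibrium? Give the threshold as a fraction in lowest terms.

Mira; δ ≥ 15/22

Kai: cooperation gives 13 each period; deviation gives 22 once then 6 forever.
  13/(1−δ) ≥ 22 + 6δ/(1−δ) ⇒ δ ≥ 9/16.
Mira: cooperation gives 14 each period; deviation gives 29 once then 7 forever.
  δ ≥ 15/22.
Both must hold, so the binding constraint is Mira's: δ ≥ 15/22.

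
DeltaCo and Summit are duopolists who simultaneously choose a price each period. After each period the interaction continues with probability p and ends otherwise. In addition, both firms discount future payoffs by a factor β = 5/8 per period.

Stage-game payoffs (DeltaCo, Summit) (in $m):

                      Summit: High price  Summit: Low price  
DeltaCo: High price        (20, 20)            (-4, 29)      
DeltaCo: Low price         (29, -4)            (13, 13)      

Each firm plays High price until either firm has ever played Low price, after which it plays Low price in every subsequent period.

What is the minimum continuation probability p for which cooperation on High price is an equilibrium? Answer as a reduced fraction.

9/10

With continuation probability p and discount β, the effective per-period discount factor is βp.
Grim-trigger IC: βp ≥ (29−20)/(29−13) = 9/16.
So p ≥ (9/16)/(5/8) = 9/10.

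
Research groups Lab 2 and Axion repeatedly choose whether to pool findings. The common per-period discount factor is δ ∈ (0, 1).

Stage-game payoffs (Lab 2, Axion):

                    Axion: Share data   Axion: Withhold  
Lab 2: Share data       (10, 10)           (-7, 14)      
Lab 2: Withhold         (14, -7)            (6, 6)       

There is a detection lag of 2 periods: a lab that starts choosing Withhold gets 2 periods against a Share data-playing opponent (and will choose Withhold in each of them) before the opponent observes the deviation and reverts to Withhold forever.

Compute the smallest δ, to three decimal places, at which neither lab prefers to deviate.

The best deviation is to choose Withhold for all 2 undetected periods, earning 14 each, then 6 forever once detected.
Deviation value: 14(1−δ^2)/(1−δ) + 6δ^2/(1−δ); cooperation value: 10/(1−δ).
IC: 10 ≥ 14(1−δ^2) + 6δ^2 = 14 − 8δ^2.
So δ^2 ≥ 4/8 = 1/2, giving δ ≥ (1/2)^(1/2) ≈ 0.707.

0.707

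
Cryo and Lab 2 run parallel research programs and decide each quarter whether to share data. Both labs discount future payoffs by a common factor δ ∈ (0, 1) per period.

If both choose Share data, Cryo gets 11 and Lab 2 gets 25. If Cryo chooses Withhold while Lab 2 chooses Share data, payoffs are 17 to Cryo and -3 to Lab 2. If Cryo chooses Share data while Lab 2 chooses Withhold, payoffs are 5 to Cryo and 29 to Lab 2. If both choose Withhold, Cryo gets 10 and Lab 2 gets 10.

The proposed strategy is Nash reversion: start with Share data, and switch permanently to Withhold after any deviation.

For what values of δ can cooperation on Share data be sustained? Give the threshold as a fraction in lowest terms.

6/7

Cryo: cooperation gives 11 each period; deviation gives 17 once then 10 forever.
  11/(1−δ) ≥ 17 + 10δ/(1−δ) ⇒ δ ≥ 6/7.
Lab 2: cooperation gives 25 each period; deviation gives 29 once then 10 forever.
  δ ≥ 4/19.
Both must hold, so the binding constraint is Cryo's: δ ≥ 6/7.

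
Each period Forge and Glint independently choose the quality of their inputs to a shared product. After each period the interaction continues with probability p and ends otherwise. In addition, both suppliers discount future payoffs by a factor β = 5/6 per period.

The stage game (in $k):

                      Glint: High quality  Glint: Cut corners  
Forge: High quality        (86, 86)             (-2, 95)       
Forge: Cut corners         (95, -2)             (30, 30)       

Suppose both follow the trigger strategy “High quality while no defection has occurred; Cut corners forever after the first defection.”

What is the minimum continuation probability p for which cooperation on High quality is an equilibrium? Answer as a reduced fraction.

Expected continuation weight on next period's payoff is β·p = 5/6·p, which plays the role of the discount factor.
Cooperation requires 5/6·p ≥ (95−86)/(95−30) = 9/65, hence p ≥ 54/325.

54/325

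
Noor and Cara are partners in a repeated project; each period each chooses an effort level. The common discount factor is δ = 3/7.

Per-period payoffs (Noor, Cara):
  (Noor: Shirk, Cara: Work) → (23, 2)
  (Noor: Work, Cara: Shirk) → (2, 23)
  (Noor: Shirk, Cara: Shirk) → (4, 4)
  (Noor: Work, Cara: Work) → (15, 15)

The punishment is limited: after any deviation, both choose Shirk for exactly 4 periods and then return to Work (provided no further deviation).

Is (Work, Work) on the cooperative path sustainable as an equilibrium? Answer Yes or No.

A one-shot deviation gives 23 now, then 4 for 4 periods, then back to 15.
Gain from deviating: (23−15) today; loss: (15−4) in each of the next 4 periods.
No-deviation condition: (15−4)(δ+…+δ^4) ≥ 23−15, i.e. δ+…+δ^4 ≥ 8/11.
At δ = 3/7: δ+…+δ^4 = 0.7247 < 0.7273.
So cooperation is not sustainable.

No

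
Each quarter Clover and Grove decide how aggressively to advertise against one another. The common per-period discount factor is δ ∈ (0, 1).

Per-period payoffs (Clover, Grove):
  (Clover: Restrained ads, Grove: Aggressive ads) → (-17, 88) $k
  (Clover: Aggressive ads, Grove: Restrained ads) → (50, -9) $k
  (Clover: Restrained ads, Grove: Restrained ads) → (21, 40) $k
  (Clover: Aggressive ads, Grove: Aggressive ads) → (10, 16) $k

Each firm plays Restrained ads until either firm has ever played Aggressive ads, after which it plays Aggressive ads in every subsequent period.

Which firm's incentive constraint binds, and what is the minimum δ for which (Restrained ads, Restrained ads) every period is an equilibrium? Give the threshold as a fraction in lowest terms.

Clover; δ ≥ 29/40

Clover: cooperation gives 21 each period; deviation gives 50 once then 10 forever.
  21/(1−δ) ≥ 50 + 10δ/(1−δ) ⇒ δ ≥ 29/40.
Grove: cooperation gives 40 each period; deviation gives 88 once then 16 forever.
  δ ≥ 48/72 = 2/3.
Both must hold, so the binding constraint is Clover's: δ ≥ 29/40.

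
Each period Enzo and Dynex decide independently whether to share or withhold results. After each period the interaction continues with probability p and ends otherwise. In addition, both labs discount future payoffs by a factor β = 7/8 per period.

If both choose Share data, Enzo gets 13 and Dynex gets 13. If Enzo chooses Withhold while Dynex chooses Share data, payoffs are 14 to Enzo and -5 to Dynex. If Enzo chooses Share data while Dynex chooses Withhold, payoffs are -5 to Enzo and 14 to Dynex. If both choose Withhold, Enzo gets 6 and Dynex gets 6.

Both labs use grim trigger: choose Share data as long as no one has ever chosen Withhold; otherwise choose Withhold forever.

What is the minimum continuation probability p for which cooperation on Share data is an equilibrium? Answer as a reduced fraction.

1/7

With continuation probability p and discount β, the effective per-period discount factor is βp.
Grim-trigger IC: βp ≥ (14−13)/(14−6) = 1/8.
So p ≥ (1/8)/(7/8) = 1/7.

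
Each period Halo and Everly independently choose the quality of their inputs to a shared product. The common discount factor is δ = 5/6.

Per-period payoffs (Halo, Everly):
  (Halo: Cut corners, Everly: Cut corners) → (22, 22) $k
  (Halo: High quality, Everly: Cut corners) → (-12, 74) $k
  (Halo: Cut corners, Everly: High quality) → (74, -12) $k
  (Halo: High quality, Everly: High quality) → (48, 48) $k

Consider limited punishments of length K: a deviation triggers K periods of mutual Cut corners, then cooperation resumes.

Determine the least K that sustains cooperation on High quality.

2

Need Σ_{k=1}^{K} δ^k ≥ (74−48)/(48−22) = 1.0000 at δ = 5/6.
At K = 1 the sum is 0.8333 < 1.0000; at K = 2 it is 1.5278 ≥ 1.0000.
So the minimum punishment length is K = 2.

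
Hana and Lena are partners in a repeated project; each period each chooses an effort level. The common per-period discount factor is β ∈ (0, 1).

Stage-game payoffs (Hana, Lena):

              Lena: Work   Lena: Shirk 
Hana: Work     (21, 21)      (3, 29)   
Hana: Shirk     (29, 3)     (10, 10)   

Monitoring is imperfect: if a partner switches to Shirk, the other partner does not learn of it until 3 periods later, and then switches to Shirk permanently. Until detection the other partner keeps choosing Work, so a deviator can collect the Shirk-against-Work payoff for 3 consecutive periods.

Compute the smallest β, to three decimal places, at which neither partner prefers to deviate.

0.750

Deviating for the 3 undetected periods gains 29−21 = 8 per period over cooperation, then loses 21−10 = 11 per period forever once punishment starts.
Gain: 8(1 + β + … + β^2); loss: 11·β^3/(1−β).
No profitable deviation ⇔ 8(1−β^3) ≤ 11·β^3, i.e. β^3 ≥ 8/(8+11) = 8/19.
Hence β ≥ (8/19)^(1/3) ≈ 0.750.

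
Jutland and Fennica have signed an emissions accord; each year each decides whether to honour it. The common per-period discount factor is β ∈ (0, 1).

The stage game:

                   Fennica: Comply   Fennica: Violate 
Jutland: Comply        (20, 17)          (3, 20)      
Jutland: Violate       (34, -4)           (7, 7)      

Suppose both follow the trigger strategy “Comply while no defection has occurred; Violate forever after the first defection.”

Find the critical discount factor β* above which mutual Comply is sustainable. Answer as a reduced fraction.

14/27

Jutland: cooperation gives 20 each period; deviation gives 34 once then 7 forever.
  20/(1−β) ≥ 34 + 7β/(1−β) ⇒ β ≥ 14/27.
Fennica: cooperation gives 17 each period; deviation gives 20 once then 7 forever.
  β ≥ 3/13.
Both must hold, so the binding constraint is Jutland's: β ≥ 14/27.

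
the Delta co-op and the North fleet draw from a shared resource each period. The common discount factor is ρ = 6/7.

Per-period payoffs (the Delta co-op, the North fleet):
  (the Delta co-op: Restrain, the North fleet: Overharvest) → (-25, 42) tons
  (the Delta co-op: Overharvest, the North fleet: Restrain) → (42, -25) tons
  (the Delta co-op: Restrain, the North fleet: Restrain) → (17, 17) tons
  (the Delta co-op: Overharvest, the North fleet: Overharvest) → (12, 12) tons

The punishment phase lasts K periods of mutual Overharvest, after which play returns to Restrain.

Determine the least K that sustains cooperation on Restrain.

No profitable deviation requires (17−12)(ρ+…+ρ^K) ≥ 42−17, i.e. ρ+…+ρ^K ≥ 5 ≈ 5.0000.
With ρ = 6/7, the partial sums are K=1: 0.8571, K=2: 1.5918, …, K=10: 4.7157, K=11: 4.8991, K=12: 5.0564.
K = 12 is the first length at which the sum reaches 5.0000.

12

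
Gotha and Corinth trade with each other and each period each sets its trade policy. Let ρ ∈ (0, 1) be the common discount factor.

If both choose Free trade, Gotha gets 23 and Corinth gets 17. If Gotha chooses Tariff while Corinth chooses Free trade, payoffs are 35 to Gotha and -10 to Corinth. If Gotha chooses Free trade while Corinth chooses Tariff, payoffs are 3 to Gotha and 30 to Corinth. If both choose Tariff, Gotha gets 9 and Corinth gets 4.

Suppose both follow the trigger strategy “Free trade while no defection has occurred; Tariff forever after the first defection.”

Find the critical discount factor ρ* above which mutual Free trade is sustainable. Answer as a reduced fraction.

1/2

Gotha: cooperation gives 23 each period; deviation gives 35 once then 9 forever.
  23/(1−ρ) ≥ 35 + 9ρ/(1−ρ) ⇒ ρ ≥ 12/26 = 6/13.
Corinth: cooperation gives 17 each period; deviation gives 30 once then 4 forever.
  ρ ≥ 13/26 = 1/2.
Both must hold, so the binding constraint is Corinth's: ρ ≥ 1/2.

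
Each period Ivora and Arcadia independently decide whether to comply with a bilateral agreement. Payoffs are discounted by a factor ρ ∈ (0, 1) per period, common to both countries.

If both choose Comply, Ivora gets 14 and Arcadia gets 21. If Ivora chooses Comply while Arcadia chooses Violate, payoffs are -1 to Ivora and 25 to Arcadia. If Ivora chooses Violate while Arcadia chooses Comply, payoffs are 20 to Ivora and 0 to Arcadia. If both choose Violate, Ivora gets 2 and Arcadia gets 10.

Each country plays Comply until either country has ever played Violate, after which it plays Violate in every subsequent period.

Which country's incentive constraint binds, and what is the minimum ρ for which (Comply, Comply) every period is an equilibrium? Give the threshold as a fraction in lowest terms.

Ivora; ρ ≥ 1/3

Ivora's threshold: (20−14)/(20−2) = 1/3.
Arcadia's threshold: (25−21)/(25−10) = 4/15.
1/3 > 4/15, so Ivora binds and ρ* = 1/3.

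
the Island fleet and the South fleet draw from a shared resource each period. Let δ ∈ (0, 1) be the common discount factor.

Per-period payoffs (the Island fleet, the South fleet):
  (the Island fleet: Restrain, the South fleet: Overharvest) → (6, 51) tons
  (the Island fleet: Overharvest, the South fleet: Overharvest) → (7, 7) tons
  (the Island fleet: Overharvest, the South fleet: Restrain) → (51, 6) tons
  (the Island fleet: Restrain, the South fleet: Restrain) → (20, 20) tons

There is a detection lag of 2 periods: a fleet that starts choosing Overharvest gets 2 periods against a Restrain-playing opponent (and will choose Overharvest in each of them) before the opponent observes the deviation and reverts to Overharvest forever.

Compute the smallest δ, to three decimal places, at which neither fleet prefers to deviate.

0.839

Deviating for the 2 undetected periods gains 51−20 = 31 per period over cooperation, then loses 20−7 = 13 per period forever once punishment starts.
Gain: 31(1 + δ + … + δ^1); loss: 13·δ^2/(1−δ).
No profitable deviation ⇔ 31(1−δ^2) ≤ 13·δ^2, i.e. δ^2 ≥ 31/(31+13) = 31/44.
Hence δ ≥ (31/44)^(1/2) ≈ 0.839.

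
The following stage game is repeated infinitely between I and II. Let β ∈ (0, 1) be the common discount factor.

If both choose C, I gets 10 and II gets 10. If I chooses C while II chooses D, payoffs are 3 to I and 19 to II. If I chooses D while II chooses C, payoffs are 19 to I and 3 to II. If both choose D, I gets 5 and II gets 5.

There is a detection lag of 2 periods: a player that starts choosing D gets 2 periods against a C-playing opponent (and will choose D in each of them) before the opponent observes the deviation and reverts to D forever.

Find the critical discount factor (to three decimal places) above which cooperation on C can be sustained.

0.802

Deviating for the 2 undetected periods gains 19−10 = 9 per period over cooperation, then loses 10−5 = 5 per period forever once punishment starts.
Gain: 9(1 + β + … + β^1); loss: 5·β^2/(1−β).
No profitable deviation ⇔ 9(1−β^2) ≤ 5·β^2, i.e. β^2 ≥ 9/(9+5) = 9/14.
Hence β ≥ (9/14)^(1/2) ≈ 0.802.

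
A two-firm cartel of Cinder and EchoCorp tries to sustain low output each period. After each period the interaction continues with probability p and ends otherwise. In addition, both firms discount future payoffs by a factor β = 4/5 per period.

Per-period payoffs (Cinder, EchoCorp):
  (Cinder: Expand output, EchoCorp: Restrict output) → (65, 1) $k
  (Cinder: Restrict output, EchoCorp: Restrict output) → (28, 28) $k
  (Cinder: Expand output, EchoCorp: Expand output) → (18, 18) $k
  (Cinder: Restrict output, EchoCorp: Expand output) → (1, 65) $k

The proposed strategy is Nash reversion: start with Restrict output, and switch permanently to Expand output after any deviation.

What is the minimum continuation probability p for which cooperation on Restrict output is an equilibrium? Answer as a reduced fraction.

With continuation probability p and discount β, the effective per-period discount factor is βp.
Grim-trigger IC: βp ≥ (65−28)/(65−18) = 37/47.
So p ≥ (37/47)/(4/5) = 185/188.

185/188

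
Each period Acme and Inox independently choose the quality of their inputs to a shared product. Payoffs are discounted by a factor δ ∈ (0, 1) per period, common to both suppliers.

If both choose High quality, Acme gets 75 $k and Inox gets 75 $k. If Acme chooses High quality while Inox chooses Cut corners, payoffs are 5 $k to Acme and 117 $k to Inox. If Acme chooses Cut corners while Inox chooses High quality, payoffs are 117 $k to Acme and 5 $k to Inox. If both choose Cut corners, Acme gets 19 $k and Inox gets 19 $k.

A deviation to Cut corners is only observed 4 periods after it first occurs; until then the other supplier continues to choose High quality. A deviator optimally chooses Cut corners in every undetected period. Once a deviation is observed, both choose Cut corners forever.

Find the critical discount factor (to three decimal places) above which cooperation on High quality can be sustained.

The best deviation is to choose Cut corners for all 4 undetected periods, earning 117 each, then 19 forever once detected.
Deviation value: 117(1−δ^4)/(1−δ) + 19δ^4/(1−δ); cooperation value: 75/(1−δ).
IC: 75 ≥ 117(1−δ^4) + 19δ^4 = 117 − 98δ^4.
So δ^4 ≥ 42/98 = 3/7, giving δ ≥ (3/7)^(1/4) ≈ 0.809.

0.809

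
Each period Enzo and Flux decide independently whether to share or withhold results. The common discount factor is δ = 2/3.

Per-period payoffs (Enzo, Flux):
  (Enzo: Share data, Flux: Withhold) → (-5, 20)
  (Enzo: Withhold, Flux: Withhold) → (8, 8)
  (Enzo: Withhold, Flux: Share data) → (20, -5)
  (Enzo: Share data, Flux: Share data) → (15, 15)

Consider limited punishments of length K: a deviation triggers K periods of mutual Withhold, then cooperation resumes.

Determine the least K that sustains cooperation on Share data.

2

No profitable deviation requires (15−8)(δ+…+δ^K) ≥ 20−15, i.e. δ+…+δ^K ≥ 5/7 ≈ 0.7143.
With δ = 2/3, the partial sums are K=1: 0.6667, K=2: 1.1111.
K = 2 is the first length at which the sum reaches 0.7143.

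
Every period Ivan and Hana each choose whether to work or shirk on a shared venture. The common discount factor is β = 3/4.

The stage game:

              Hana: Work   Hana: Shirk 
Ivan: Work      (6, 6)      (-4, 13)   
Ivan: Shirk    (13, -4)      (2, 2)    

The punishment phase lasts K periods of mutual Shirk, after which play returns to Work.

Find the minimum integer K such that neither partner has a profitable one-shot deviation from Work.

4

Need Σ_{k=1}^{K} β^k ≥ (13−6)/(6−2) = 1.7500 at β = 3/4.
At K = 3 the sum is 1.7344 < 1.7500; at K = 4 it is 2.0508 ≥ 1.7500.
So the minimum punishment length is K = 4.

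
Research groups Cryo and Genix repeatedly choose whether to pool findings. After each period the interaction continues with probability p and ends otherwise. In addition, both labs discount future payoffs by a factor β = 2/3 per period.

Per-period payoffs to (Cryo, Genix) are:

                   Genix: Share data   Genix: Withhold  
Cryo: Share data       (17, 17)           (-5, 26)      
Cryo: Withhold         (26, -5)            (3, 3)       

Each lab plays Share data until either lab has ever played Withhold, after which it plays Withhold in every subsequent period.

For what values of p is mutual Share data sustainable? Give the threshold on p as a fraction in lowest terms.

27/46

Expected continuation weight on next period's payoff is β·p = 2/3·p, which plays the role of the discount factor.
Cooperation requires 2/3·p ≥ (26−17)/(26−3) = 9/23, hence p ≥ 27/46.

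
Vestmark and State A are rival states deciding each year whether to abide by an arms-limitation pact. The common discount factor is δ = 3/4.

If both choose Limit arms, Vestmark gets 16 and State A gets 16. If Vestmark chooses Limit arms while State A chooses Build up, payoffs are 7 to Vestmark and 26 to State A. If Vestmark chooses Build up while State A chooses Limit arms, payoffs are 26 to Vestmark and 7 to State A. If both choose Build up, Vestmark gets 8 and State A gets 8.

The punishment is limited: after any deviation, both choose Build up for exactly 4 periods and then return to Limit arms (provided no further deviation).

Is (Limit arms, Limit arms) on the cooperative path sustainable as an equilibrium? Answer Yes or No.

IC: δ+…+δ^4 ≥ (26−16)/(16−8) = 5/4.
At δ = 3/4: partial sum = 2.0508 ≥ 1.2500. Cooperation sustainable.

Yes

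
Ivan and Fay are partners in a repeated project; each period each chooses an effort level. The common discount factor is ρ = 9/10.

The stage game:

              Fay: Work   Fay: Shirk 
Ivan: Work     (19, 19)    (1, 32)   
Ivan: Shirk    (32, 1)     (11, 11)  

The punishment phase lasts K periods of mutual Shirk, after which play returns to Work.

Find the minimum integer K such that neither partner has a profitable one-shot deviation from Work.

IC: ρ(1−ρ^K)/(1−ρ) ≥ (32−19)/(19−11) = 13/8.
With ρ = 9/10: need 1 − ρ^K ≥ 13/8·(1−9/10)/(9/10), i.e. ρ^K ≤ 0.8194.
Since (9/10)^1 = 0.9000 and (9/10)^2 = 0.8100, the smallest such K is 2.

2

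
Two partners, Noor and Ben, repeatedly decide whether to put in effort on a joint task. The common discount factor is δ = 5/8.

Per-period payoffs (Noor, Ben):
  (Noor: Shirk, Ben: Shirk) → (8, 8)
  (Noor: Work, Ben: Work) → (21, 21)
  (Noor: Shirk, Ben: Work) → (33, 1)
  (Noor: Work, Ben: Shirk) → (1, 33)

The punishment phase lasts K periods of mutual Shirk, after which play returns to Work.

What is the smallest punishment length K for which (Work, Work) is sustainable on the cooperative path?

2

Need Σ_{k=1}^{K} δ^k ≥ (33−21)/(21−8) = 0.9231 at δ = 5/8.
At K = 1 the sum is 0.6250 < 0.9231; at K = 2 it is 1.0156 ≥ 0.9231.
So the minimum punishment length is K = 2.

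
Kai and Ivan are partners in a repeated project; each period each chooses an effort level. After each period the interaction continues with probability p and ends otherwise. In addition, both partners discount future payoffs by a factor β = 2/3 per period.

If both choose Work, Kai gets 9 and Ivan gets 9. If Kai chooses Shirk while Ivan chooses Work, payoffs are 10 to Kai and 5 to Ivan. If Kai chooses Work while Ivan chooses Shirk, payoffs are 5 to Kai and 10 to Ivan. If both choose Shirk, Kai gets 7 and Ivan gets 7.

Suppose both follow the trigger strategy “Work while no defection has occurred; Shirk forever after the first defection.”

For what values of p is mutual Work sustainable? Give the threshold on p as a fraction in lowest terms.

Expected continuation weight on next period's payoff is β·p = 2/3·p, which plays the role of the discount factor.
Cooperation requires 2/3·p ≥ (10−9)/(10−7) = 1/3, hence p ≥ 1/2.

1/2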